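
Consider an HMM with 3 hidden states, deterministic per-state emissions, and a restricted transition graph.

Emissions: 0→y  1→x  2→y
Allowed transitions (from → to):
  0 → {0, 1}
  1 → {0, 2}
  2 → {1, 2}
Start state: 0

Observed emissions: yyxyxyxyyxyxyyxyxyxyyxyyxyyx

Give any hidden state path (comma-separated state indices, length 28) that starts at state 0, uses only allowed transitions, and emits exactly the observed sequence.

0,0,1,0,1,2,1,2,2,1,2,1,0,0,1,2,1,2,1,2,2,1,2,2,1,2,2,1

  0: obs=y cand={0,2} pick 0 [start]
  1: obs=y cand={0,2} pick 0 [0->0 ok]
  2: obs=x cand={1} pick 1 [0->1 ok]
  3: obs=y cand={0,2} pick 0 [1->0 ok]
  4: obs=x cand={1} pick 1 [0->1 ok]
  5: obs=y cand={0,2} pick 2 [1->2 ok]
  6: obs=x cand={1} pick 1 [2->1 ok]
  7: obs=y cand={0,2} pick 2 [1->2 ok]
  8: obs=y cand={0,2} pick 2 [2->2 ok]
  9: obs=x cand={1} pick 1 [2->1 ok]
  10: obs=y cand={0,2} pick 2 [1->2 ok]
  11: obs=x cand={1} pick 1 [2->1 ok]
  12: obs=y cand={0,2} pick 0 [1->0 ok]
  13: obs=y cand={0,2} pick 0 [0->0 ok]
  14: obs=x cand={1} pick 1 [0->1 ok]
  15: obs=y cand={0,2} pick 2 [1->2 ok]
  16: obs=x cand={1} pick 1 [2->1 ok]
  17: obs=y cand={0,2} pick 2 [1->2 ok]
  18: obs=x cand={1} pick 1 [2->1 ok]
  19: obs=y cand={0,2} pick 2 [1->2 ok]
  20: obs=y cand={0,2} pick 2 [2->2 ok]
  21: obs=x cand={1} pick 1 [2->1 ok]
  22: obs=y cand={0,2} pick 2 [1->2 ok]
  23: obs=y cand={0,2} pick 2 [2->2 ok]
  24: obs=x cand={1} pick 1 [2->1 ok]
  25: obs=y cand={0,2} pick 2 [1->2 ok]
  26: obs=y cand={0,2} pick 2 [2->2 ok]
  27: obs=x cand={1} pick 1 [2->1 ok]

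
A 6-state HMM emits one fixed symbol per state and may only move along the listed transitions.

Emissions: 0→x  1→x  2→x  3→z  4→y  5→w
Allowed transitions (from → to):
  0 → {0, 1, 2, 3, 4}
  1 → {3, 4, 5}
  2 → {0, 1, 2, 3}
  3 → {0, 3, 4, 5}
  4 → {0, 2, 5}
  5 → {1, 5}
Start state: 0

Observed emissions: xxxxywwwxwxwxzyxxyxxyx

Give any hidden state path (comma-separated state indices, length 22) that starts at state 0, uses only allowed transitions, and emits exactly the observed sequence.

0,2,2,1,4,5,5,5,1,5,1,5,1,3,4,2,0,4,0,1,4,0

  t0 'x' -> {0,1,2}, take 0 (start)
  t1 'x' -> {0,1,2}, take 2 (0->2 ok)
  t2 'x' -> {0,1,2}, take 2 (2->2 ok)
  t3 'x' -> {0,1,2}, take 1 (2->1 ok)
  t4 'y' -> {4}, take 4 (1->4 ok)
  t5 'w' -> {5}, take 5 (4->5 ok)
  t6 'w' -> {5}, take 5 (5->5 ok)
  t7 'w' -> {5}, take 5 (5->5 ok)
  t8 'x' -> {0,1,2}, take 1 (5->1 ok)
  t9 'w' -> {5}, take 5 (1->5 ok)
  t10 'x' -> {0,1,2}, take 1 (5->1 ok)
  t11 'w' -> {5}, take 5 (1->5 ok)
  t12 'x' -> {0,1,2}, take 1 (5->1 ok)
  t13 'z' -> {3}, take 3 (1->3 ok)
  t14 'y' -> {4}, take 4 (3->4 ok)
  t15 'x' -> {0,1,2}, take 2 (4->2 ok)
  t16 'x' -> {0,1,2}, take 0 (2->0 ok)
  t17 'y' -> {4}, take 4 (0->4 ok)
  t18 'x' -> {0,1,2}, take 0 (4->0 ok)
  t19 'x' -> {0,1,2}, take 1 (0->1 ok)
  t20 'y' -> {4}, take 4 (1->4 ok)
  t21 'x' -> {0,1,2}, take 0 (4->0 ok)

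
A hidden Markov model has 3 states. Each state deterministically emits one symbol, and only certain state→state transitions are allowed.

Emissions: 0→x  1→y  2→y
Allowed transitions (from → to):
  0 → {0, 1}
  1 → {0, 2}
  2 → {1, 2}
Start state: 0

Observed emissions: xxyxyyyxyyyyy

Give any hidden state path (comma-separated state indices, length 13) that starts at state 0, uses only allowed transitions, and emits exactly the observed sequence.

0,0,1,0,1,2,1,0,1,2,2,2,1

  [0] x  {0}  => 0  start
  [1] x  {0}  => 0  0->0 ok
  [2] y  {1,2}  => 1  0->1 ok
  [3] x  {0}  => 0  1->0 ok
  [4] y  {1,2}  => 1  0->1 ok
  [5] y  {1,2}  => 2  1->2 ok
  [6] y  {1,2}  => 1  2->1 ok
  [7] x  {0}  => 0  1->0 ok
  [8] y  {1,2}  => 1  0->1 ok
  [9] y  {1,2}  => 2  1->2 ok
  [10] y  {1,2}  => 2  2->2 ok
  [11] y  {1,2}  => 2  2->2 ok
  [12] y  {1,2}  => 1  2->1 ok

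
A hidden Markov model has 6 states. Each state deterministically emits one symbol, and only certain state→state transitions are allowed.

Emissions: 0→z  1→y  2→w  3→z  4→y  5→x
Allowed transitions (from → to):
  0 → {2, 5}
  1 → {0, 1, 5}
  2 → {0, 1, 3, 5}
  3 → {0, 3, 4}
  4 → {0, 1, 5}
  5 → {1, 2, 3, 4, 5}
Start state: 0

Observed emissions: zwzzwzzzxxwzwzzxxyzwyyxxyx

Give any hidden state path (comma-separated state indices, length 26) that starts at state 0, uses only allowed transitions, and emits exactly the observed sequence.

0,2,3,0,2,3,3,0,5,5,2,0,2,3,0,5,5,4,0,2,1,1,5,5,4,5

  t0 'z' -> {0,3}, take 0 (start)
  t1 'w' -> {2}, take 2 (0->2 ok)
  t2 'z' -> {0,3}, take 3 (2->3 ok)
  t3 'z' -> {0,3}, take 0 (3->0 ok)
  t4 'w' -> {2}, take 2 (0->2 ok)
  t5 'z' -> {0,3}, take 3 (2->3 ok)
  t6 'z' -> {0,3}, take 3 (3->3 ok)
  t7 'z' -> {0,3}, take 0 (3->0 ok)
  t8 'x' -> {5}, take 5 (0->5 ok)
  t9 'x' -> {5}, take 5 (5->5 ok)
  t10 'w' -> {2}, take 2 (5->2 ok)
  t11 'z' -> {0,3}, take 0 (2->0 ok)
  t12 'w' -> {2}, take 2 (0->2 ok)
  t13 'z' -> {0,3}, take 3 (2->3 ok)
  t14 'z' -> {0,3}, take 0 (3->0 ok)
  t15 'x' -> {5}, take 5 (0->5 ok)
  t16 'x' -> {5}, take 5 (5->5 ok)
  t17 'y' -> {1,4}, take 4 (5->4 ok)
  t18 'z' -> {0,3}, take 0 (4->0 ok)
  t19 'w' -> {2}, take 2 (0->2 ok)
  t20 'y' -> {1,4}, take 1 (2->1 ok)
  t21 'y' -> {1,4}, take 1 (1->1 ok)
  t22 'x' -> {5}, take 5 (1->5 ok)
  t23 'x' -> {5}, take 5 (5->5 ok)
  t24 'y' -> {1,4}, take 4 (5->4 ok)
  t25 'x' -> {5}, take 5 (4->5 ok)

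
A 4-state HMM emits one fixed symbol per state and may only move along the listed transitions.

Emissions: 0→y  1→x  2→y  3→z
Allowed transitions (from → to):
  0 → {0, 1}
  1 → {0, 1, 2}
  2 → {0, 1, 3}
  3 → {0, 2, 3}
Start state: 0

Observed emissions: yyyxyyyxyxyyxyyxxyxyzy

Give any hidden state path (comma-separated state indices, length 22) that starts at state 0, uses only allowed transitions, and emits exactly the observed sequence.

0,0,0,1,0,0,0,1,2,1,0,0,1,0,0,1,1,0,1,2,3,2

  pos 0: y in {0,2}, choose 0; start
  pos 1: y in {0,2}, choose 0; 0->0 ok
  pos 2: y in {0,2}, choose 0; 0->0 ok
  pos 3: x in {1}, choose 1; 0->1 ok
  pos 4: y in {0,2}, choose 0; 1->0 ok
  pos 5: y in {0,2}, choose 0; 0->0 ok
  pos 6: y in {0,2}, choose 0; 0->0 ok
  pos 7: x in {1}, choose 1; 0->1 ok
  pos 8: y in {0,2}, choose 2; 1->2 ok
  pos 9: x in {1}, choose 1; 2->1 ok
  pos 10: y in {0,2}, choose 0; 1->0 ok
  pos 11: y in {0,2}, choose 0; 0->0 ok
  pos 12: x in {1}, choose 1; 0->1 ok
  pos 13: y in {0,2}, choose 0; 1->0 ok
  pos 14: y in {0,2}, choose 0; 0->0 ok
  pos 15: x in {1}, choose 1; 0->1 ok
  pos 16: x in {1}, choose 1; 1->1 ok
  pos 17: y in {0,2}, choose 0; 1->0 ok
  pos 18: x in {1}, choose 1; 0->1 ok
  pos 19: y in {0,2}, choose 2; 1->2 ok
  pos 20: z in {3}, choose 3; 2->3 ok
  pos 21: y in {0,2}, choose 2; 3->2 ok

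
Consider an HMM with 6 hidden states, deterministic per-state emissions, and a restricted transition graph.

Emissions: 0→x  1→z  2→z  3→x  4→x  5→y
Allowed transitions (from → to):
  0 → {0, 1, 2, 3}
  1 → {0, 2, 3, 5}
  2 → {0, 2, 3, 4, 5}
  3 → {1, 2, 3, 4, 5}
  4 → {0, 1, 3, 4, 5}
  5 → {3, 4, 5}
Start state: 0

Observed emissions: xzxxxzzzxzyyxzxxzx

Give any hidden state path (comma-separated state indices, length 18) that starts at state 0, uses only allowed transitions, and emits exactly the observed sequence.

0,1,3,4,0,2,2,2,0,1,5,5,3,2,3,3,2,4

  0: obs=x cand={0,3,4} pick 0 [start]
  1: obs=z cand={1,2} pick 1 [0->1 ok]
  2: obs=x cand={0,3,4} pick 3 [1->3 ok]
  3: obs=x cand={0,3,4} pick 4 [3->4 ok]
  4: obs=x cand={0,3,4} pick 0 [4->0 ok]
  5: obs=z cand={1,2} pick 2 [0->2 ok]
  6: obs=z cand={1,2} pick 2 [2->2 ok]
  7: obs=z cand={1,2} pick 2 [2->2 ok]
  8: obs=x cand={0,3,4} pick 0 [2->0 ok]
  9: obs=z cand={1,2} pick 1 [0->1 ok]
  10: obs=y cand={5} pick 5 [1->5 ok]
  11: obs=y cand={5} pick 5 [5->5 ok]
  12: obs=x cand={0,3,4} pick 3 [5->3 ok]
  13: obs=z cand={1,2} pick 2 [3->2 ok]
  14: obs=x cand={0,3,4} pick 3 [2->3 ok]
  15: obs=x cand={0,3,4} pick 3 [3->3 ok]
  16: obs=z cand={1,2} pick 2 [3->2 ok]
  17: obs=x cand={0,3,4} pick 4 [2->4 ok]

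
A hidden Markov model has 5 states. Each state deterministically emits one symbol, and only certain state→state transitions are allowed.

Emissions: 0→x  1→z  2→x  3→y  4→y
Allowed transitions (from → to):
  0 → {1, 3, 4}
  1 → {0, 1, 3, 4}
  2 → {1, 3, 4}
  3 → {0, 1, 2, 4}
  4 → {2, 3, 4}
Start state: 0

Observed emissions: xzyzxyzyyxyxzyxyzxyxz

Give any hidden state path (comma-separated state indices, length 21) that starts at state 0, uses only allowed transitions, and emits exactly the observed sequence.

0,1,3,1,0,3,1,4,3,2,4,2,1,3,2,3,1,0,3,2,1

  0: obs=x cand={0,2} pick 0 [start]
  1: obs=z cand={1} pick 1 [0->1 ok]
  2: obs=y cand={3,4} pick 3 [1->3 ok]
  3: obs=z cand={1} pick 1 [3->1 ok]
  4: obs=x cand={0,2} pick 0 [1->0 ok]
  5: obs=y cand={3,4} pick 3 [0->3 ok]
  6: obs=z cand={1} pick 1 [3->1 ok]
  7: obs=y cand={3,4} pick 4 [1->4 ok]
  8: obs=y cand={3,4} pick 3 [4->3 ok]
  9: obs=x cand={0,2} pick 2 [3->2 ok]
  10: obs=y cand={3,4} pick 4 [2->4 ok]
  11: obs=x cand={0,2} pick 2 [4->2 ok]
  12: obs=z cand={1} pick 1 [2->1 ok]
  13: obs=y cand={3,4} pick 3 [1->3 ok]
  14: obs=x cand={0,2} pick 2 [3->2 ok]
  15: obs=y cand={3,4} pick 3 [2->3 ok]
  16: obs=z cand={1} pick 1 [3->1 ok]
  17: obs=x cand={0,2} pick 0 [1->0 ok]
  18: obs=y cand={3,4} pick 3 [0->3 ok]
  19: obs=x cand={0,2} pick 2 [3->2 ok]
  20: obs=z cand={1} pick 1 [2->1 ok]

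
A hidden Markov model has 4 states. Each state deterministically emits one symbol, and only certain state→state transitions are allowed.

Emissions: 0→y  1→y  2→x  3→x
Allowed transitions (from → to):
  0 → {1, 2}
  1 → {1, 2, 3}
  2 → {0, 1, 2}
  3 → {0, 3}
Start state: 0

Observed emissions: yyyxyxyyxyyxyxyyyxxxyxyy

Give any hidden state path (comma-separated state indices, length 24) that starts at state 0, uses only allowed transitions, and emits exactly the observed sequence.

  pos 0: y in {0,1}, choose 0; start
  pos 1: y in {0,1}, choose 1; 0->1 ok
  pos 2: y in {0,1}, choose 1; 1->1 ok
  pos 3: x in {2,3}, choose 2; 1->2 ok
  pos 4: y in {0,1}, choose 0; 2->0 ok
  pos 5: x in {2,3}, choose 2; 0->2 ok
  pos 6: y in {0,1}, choose 1; 2->1 ok
  pos 7: y in {0,1}, choose 1; 1->1 ok
  pos 8: x in {2,3}, choose 2; 1->2 ok
  pos 9: y in {0,1}, choose 1; 2->1 ok
  pos 10: y in {0,1}, choose 1; 1->1 ok
  pos 11: x in {2,3}, choose 2; 1->2 ok
  pos 12: y in {0,1}, choose 1; 2->1 ok
  pos 13: x in {2,3}, choose 2; 1->2 ok
  pos 14: y in {0,1}, choose 1; 2->1 ok
  pos 15: y in {0,1}, choose 1; 1->1 ok
  pos 16: y in {0,1}, choose 1; 1->1 ok
  pos 17: x in {2,3}, choose 3; 1->3 ok
  pos 18: x in {2,3}, choose 3; 3->3 ok
  pos 19: x in {2,3}, choose 3; 3->3 ok
  pos 20: y in {0,1}, choose 0; 3->0 ok
  pos 21: x in {2,3}, choose 2; 0->2 ok
  pos 22: y in {0,1}, choose 0; 2->0 ok
  pos 23: y in {0,1}, choose 1; 0->1 ok

0,1,1,2,0,2,1,1,2,1,1,2,1,2,1,1,1,3,3,3,0,2,0,1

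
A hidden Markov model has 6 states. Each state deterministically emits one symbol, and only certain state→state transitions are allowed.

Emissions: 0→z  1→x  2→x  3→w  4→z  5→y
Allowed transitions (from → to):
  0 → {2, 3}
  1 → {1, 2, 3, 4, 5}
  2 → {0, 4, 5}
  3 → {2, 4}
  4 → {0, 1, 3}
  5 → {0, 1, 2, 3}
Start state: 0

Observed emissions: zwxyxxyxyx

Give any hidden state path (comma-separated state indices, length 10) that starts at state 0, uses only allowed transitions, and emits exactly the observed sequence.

  0: obs=z cand={0,4} pick 0 [start]
  1: obs=w cand={3} pick 3 [0->3 ok]
  2: obs=x cand={1,2} pick 2 [3->2 ok]
  3: obs=y cand={5} pick 5 [2->5 ok]
  4: obs=x cand={1,2} pick 1 [5->1 ok]
  5: obs=x cand={1,2} pick 2 [1->2 ok]
  6: obs=y cand={5} pick 5 [2->5 ok]
  7: obs=x cand={1,2} pick 2 [5->2 ok]
  8: obs=y cand={5} pick 5 [2->5 ok]
  9: obs=x cand={1,2} pick 2 [5->2 ok]

0,3,2,5,1,2,5,2,5,2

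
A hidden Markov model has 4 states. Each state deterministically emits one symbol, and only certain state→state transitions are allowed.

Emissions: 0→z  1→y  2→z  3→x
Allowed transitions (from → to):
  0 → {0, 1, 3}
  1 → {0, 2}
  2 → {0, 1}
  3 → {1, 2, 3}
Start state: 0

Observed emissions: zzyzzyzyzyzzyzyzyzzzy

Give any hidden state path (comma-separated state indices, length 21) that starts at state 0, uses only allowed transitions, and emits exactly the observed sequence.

0,0,1,2,0,1,2,1,0,1,2,0,1,0,1,2,1,2,0,0,1

  0: obs=z cand={0,2} pick 0 [start]
  1: obs=z cand={0,2} pick 0 [0->0 ok]
  2: obs=y cand={1} pick 1 [0->1 ok]
  3: obs=z cand={0,2} pick 2 [1->2 ok]
  4: obs=z cand={0,2} pick 0 [2->0 ok]
  5: obs=y cand={1} pick 1 [0->1 ok]
  6: obs=z cand={0,2} pick 2 [1->2 ok]
  7: obs=y cand={1} pick 1 [2->1 ok]
  8: obs=z cand={0,2} pick 0 [1->0 ok]
  9: obs=y cand={1} pick 1 [0->1 ok]
  10: obs=z cand={0,2} pick 2 [1->2 ok]
  11: obs=z cand={0,2} pick 0 [2->0 ok]
  12: obs=y cand={1} pick 1 [0->1 ok]
  13: obs=z cand={0,2} pick 0 [1->0 ok]
  14: obs=y cand={1} pick 1 [0->1 ok]
  15: obs=z cand={0,2} pick 2 [1->2 ok]
  16: obs=y cand={1} pick 1 [2->1 ok]
  17: obs=z cand={0,2} pick 2 [1->2 ok]
  18: obs=z cand={0,2} pick 0 [2->0 ok]
  19: obs=z cand={0,2} pick 0 [0->0 ok]
  20: obs=y cand={1} pick 1 [0->1 ok]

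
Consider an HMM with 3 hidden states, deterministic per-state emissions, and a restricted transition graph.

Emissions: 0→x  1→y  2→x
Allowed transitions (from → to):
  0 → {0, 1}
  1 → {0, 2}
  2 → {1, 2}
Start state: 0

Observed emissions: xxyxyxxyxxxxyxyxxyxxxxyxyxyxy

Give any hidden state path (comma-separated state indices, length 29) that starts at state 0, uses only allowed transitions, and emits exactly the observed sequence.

0,0,1,0,1,0,0,1,2,2,2,2,1,0,1,0,0,1,0,0,0,0,1,2,1,0,1,2,1

  t0 'x' -> {0,2}, take 0 (start)
  t1 'x' -> {0,2}, take 0 (0->0 ok)
  t2 'y' -> {1}, take 1 (0->1 ok)
  t3 'x' -> {0,2}, take 0 (1->0 ok)
  t4 'y' -> {1}, take 1 (0->1 ok)
  t5 'x' -> {0,2}, take 0 (1->0 ok)
  t6 'x' -> {0,2}, take 0 (0->0 ok)
  t7 'y' -> {1}, take 1 (0->1 ok)
  t8 'x' -> {0,2}, take 2 (1->2 ok)
  t9 'x' -> {0,2}, take 2 (2->2 ok)
  t10 'x' -> {0,2}, take 2 (2->2 ok)
  t11 'x' -> {0,2}, take 2 (2->2 ok)
  t12 'y' -> {1}, take 1 (2->1 ok)
  t13 'x' -> {0,2}, take 0 (1->0 ok)
  t14 'y' -> {1}, take 1 (0->1 ok)
  t15 'x' -> {0,2}, take 0 (1->0 ok)
  t16 'x' -> {0,2}, take 0 (0->0 ok)
  t17 'y' -> {1}, take 1 (0->1 ok)
  t18 'x' -> {0,2}, take 0 (1->0 ok)
  t19 'x' -> {0,2}, take 0 (0->0 ok)
  t20 'x' -> {0,2}, take 0 (0->0 ok)
  t21 'x' -> {0,2}, take 0 (0->0 ok)
  t22 'y' -> {1}, take 1 (0->1 ok)
  t23 'x' -> {0,2}, take 2 (1->2 ok)
  t24 'y' -> {1}, take 1 (2->1 ok)
  t25 'x' -> {0,2}, take 0 (1->0 ok)
  t26 'y' -> {1}, take 1 (0->1 ok)
  t27 'x' -> {0,2}, take 2 (1->2 ok)
  t28 'y' -> {1}, take 1 (2->1 ok)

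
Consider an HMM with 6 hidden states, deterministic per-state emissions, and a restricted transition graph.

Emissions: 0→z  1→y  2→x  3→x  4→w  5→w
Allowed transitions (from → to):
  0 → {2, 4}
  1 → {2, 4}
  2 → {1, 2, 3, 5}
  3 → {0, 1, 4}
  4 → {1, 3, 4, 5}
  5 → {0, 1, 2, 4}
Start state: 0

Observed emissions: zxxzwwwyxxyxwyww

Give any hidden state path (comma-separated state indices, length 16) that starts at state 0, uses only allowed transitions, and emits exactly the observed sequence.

0,2,3,0,4,4,5,1,2,2,1,2,5,1,4,4

  t0 'z' -> {0}, take 0 (start)
  t1 'x' -> {2,3}, take 2 (0->2 ok)
  t2 'x' -> {2,3}, take 3 (2->3 ok)
  t3 'z' -> {0}, take 0 (3->0 ok)
  t4 'w' -> {4,5}, take 4 (0->4 ok)
  t5 'w' -> {4,5}, take 4 (4->4 ok)
  t6 'w' -> {4,5}, take 5 (4->5 ok)
  t7 'y' -> {1}, take 1 (5->1 ok)
  t8 'x' -> {2,3}, take 2 (1->2 ok)
  t9 'x' -> {2,3}, take 2 (2->2 ok)
  t10 'y' -> {1}, take 1 (2->1 ok)
  t11 'x' -> {2,3}, take 2 (1->2 ok)
  t12 'w' -> {4,5}, take 5 (2->5 ok)
  t13 'y' -> {1}, take 1 (5->1 ok)
  t14 'w' -> {4,5}, take 4 (1->4 ok)
  t15 'w' -> {4,5}, take 4 (4->4 ok)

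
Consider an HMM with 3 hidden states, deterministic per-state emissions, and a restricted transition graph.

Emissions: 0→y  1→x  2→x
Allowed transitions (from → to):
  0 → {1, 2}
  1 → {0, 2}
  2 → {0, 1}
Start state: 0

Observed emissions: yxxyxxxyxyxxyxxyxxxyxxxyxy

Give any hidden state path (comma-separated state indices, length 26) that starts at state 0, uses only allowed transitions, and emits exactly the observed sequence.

0,2,1,0,1,2,1,0,1,0,2,1,0,2,1,0,1,2,1,0,1,2,1,0,2,0

  [0] y  {0}  => 0  start
  [1] x  {1,2}  => 2  0->2 ok
  [2] x  {1,2}  => 1  2->1 ok
  [3] y  {0}  => 0  1->0 ok
  [4] x  {1,2}  => 1  0->1 ok
  [5] x  {1,2}  => 2  1->2 ok
  [6] x  {1,2}  => 1  2->1 ok
  [7] y  {0}  => 0  1->0 ok
  [8] x  {1,2}  => 1  0->1 ok
  [9] y  {0}  => 0  1->0 ok
  [10] x  {1,2}  => 2  0->2 ok
  [11] x  {1,2}  => 1  2->1 ok
  [12] y  {0}  => 0  1->0 ok
  [13] x  {1,2}  => 2  0->2 ok
  [14] x  {1,2}  => 1  2->1 ok
  [15] y  {0}  => 0  1->0 ok
  [16] x  {1,2}  => 1  0->1 ok
  [17] x  {1,2}  => 2  1->2 ok
  [18] x  {1,2}  => 1  2->1 ok
  [19] y  {0}  => 0  1->0 ok
  [20] x  {1,2}  => 1  0->1 ok
  [21] x  {1,2}  => 2  1->2 ok
  [22] x  {1,2}  => 1  2->1 ok
  [23] y  {0}  => 0  1->0 ok
  [24] x  {1,2}  => 2  0->2 ok
  [25] y  {0}  => 0  2->0 ok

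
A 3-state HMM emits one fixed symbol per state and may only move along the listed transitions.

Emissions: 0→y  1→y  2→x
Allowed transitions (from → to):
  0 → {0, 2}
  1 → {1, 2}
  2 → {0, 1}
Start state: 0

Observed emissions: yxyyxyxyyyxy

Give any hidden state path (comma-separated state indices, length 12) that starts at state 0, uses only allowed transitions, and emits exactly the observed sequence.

  pos 0: y in {0,1}, choose 0; start
  pos 1: x in {2}, choose 2; 0->2 ok
  pos 2: y in {0,1}, choose 0; 2->0 ok
  pos 3: y in {0,1}, choose 0; 0->0 ok
  pos 4: x in {2}, choose 2; 0->2 ok
  pos 5: y in {0,1}, choose 1; 2->1 ok
  pos 6: x in {2}, choose 2; 1->2 ok
  pos 7: y in {0,1}, choose 1; 2->1 ok
  pos 8: y in {0,1}, choose 1; 1->1 ok
  pos 9: y in {0,1}, choose 1; 1->1 ok
  pos 10: x in {2}, choose 2; 1->2 ok
  pos 11: y in {0,1}, choose 0; 2->0 ok

0,2,0,0,2,1,2,1,1,1,2,0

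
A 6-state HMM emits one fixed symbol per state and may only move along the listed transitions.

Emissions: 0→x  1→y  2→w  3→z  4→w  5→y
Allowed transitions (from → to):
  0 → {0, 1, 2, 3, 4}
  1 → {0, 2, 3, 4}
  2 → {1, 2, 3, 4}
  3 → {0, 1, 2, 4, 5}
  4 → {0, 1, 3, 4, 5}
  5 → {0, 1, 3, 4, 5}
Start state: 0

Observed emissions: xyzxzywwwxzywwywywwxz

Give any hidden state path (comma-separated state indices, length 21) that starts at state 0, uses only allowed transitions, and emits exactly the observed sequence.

  t0 'x' -> {0}, take 0 (start)
  t1 'y' -> {1,5}, take 1 (0->1 ok)
  t2 'z' -> {3}, take 3 (1->3 ok)
  t3 'x' -> {0}, take 0 (3->0 ok)
  t4 'z' -> {3}, take 3 (0->3 ok)
  t5 'y' -> {1,5}, take 1 (3->1 ok)
  t6 'w' -> {2,4}, take 2 (1->2 ok)
  t7 'w' -> {2,4}, take 4 (2->4 ok)
  t8 'w' -> {2,4}, take 4 (4->4 ok)
  t9 'x' -> {0}, take 0 (4->0 ok)
  t10 'z' -> {3}, take 3 (0->3 ok)
  t11 'y' -> {1,5}, take 1 (3->1 ok)
  t12 'w' -> {2,4}, take 2 (1->2 ok)
  t13 'w' -> {2,4}, take 2 (2->2 ok)
  t14 'y' -> {1,5}, take 1 (2->1 ok)
  t15 'w' -> {2,4}, take 2 (1->2 ok)
  t16 'y' -> {1,5}, take 1 (2->1 ok)
  t17 'w' -> {2,4}, take 2 (1->2 ok)
  t18 'w' -> {2,4}, take 4 (2->4 ok)
  t19 'x' -> {0}, take 0 (4->0 ok)
  t20 'z' -> {3}, take 3 (0->3 ok)

0,1,3,0,3,1,2,4,4,0,3,1,2,2,1,2,1,2,4,0,3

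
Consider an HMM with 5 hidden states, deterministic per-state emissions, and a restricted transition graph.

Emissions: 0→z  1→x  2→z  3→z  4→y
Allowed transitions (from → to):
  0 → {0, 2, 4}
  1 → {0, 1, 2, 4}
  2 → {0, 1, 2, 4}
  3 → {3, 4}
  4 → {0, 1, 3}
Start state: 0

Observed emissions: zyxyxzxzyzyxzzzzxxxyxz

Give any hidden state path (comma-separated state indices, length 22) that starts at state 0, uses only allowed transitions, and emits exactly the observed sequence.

0,4,1,4,1,2,1,0,4,0,4,1,2,2,0,2,1,1,1,4,1,2

  0: obs=z cand={0,2,3} pick 0 [start]
  1: obs=y cand={4} pick 4 [0->4 ok]
  2: obs=x cand={1} pick 1 [4->1 ok]
  3: obs=y cand={4} pick 4 [1->4 ok]
  4: obs=x cand={1} pick 1 [4->1 ok]
  5: obs=z cand={0,2,3} pick 2 [1->2 ok]
  6: obs=x cand={1} pick 1 [2->1 ok]
  7: obs=z cand={0,2,3} pick 0 [1->0 ok]
  8: obs=y cand={4} pick 4 [0->4 ok]
  9: obs=z cand={0,2,3} pick 0 [4->0 ok]
  10: obs=y cand={4} pick 4 [0->4 ok]
  11: obs=x cand={1} pick 1 [4->1 ok]
  12: obs=z cand={0,2,3} pick 2 [1->2 ok]
  13: obs=z cand={0,2,3} pick 2 [2->2 ok]
  14: obs=z cand={0,2,3} pick 0 [2->0 ok]
  15: obs=z cand={0,2,3} pick 2 [0->2 ok]
  16: obs=x cand={1} pick 1 [2->1 ok]
  17: obs=x cand={1} pick 1 [1->1 ok]
  18: obs=x cand={1} pick 1 [1->1 ok]
  19: obs=y cand={4} pick 4 [1->4 ok]
  20: obs=x cand={1} pick 1 [4->1 ok]
  21: obs=z cand={0,2,3} pick 2 [1->2 ok]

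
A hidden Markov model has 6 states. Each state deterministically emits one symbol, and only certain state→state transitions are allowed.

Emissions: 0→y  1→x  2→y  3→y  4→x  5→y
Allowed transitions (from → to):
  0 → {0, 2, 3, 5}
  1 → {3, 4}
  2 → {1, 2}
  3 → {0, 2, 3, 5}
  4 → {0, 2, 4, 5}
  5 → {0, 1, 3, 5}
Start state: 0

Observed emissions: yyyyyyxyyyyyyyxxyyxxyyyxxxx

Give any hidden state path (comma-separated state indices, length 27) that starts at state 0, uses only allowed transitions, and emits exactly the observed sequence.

0,0,0,5,3,2,1,3,5,5,3,3,2,2,1,4,5,5,1,4,0,3,2,1,4,4,4

  [0] y  {0,2,3,5}  => 0  start
  [1] y  {0,2,3,5}  => 0  0->0 ok
  [2] y  {0,2,3,5}  => 0  0->0 ok
  [3] y  {0,2,3,5}  => 5  0->5 ok
  [4] y  {0,2,3,5}  => 3  5->3 ok
  [5] y  {0,2,3,5}  => 2  3->2 ok
  [6] x  {1,4}  => 1  2->1 ok
  [7] y  {0,2,3,5}  => 3  1->3 ok
  [8] y  {0,2,3,5}  => 5  3->5 ok
  [9] y  {0,2,3,5}  => 5  5->5 ok
  [10] y  {0,2,3,5}  => 3  5->3 ok
  [11] y  {0,2,3,5}  => 3  3->3 ok
  [12] y  {0,2,3,5}  => 2  3->2 ok
  [13] y  {0,2,3,5}  => 2  2->2 ok
  [14] x  {1,4}  => 1  2->1 ok
  [15] x  {1,4}  => 4  1->4 ok
  [16] y  {0,2,3,5}  => 5  4->5 ok
  [17] y  {0,2,3,5}  => 5  5->5 ok
  [18] x  {1,4}  => 1  5->1 ok
  [19] x  {1,4}  => 4  1->4 ok
  [20] y  {0,2,3,5}  => 0  4->0 ok
  [21] y  {0,2,3,5}  => 3  0->3 ok
  [22] y  {0,2,3,5}  => 2  3->2 ok
  [23] x  {1,4}  => 1  2->1 ok
  [24] x  {1,4}  => 4  1->4 ok
  [25] x  {1,4}  => 4  4->4 ok
  [26] x  {1,4}  => 4  4->4 ok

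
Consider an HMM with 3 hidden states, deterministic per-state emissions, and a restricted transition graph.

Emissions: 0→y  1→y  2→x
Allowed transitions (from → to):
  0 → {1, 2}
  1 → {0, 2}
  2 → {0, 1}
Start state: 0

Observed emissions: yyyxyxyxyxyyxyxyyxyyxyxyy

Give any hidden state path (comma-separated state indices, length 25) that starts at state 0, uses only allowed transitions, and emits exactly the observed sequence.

  0: obs=y cand={0,1} pick 0 [start]
  1: obs=y cand={0,1} pick 1 [0->1 ok]
  2: obs=y cand={0,1} pick 0 [1->0 ok]
  3: obs=x cand={2} pick 2 [0->2 ok]
  4: obs=y cand={0,1} pick 0 [2->0 ok]
  5: obs=x cand={2} pick 2 [0->2 ok]
  6: obs=y cand={0,1} pick 0 [2->0 ok]
  7: obs=x cand={2} pick 2 [0->2 ok]
  8: obs=y cand={0,1} pick 1 [2->1 ok]
  9: obs=x cand={2} pick 2 [1->2 ok]
  10: obs=y cand={0,1} pick 0 [2->0 ok]
  11: obs=y cand={0,1} pick 1 [0->1 ok]
  12: obs=x cand={2} pick 2 [1->2 ok]
  13: obs=y cand={0,1} pick 1 [2->1 ok]
  14: obs=x cand={2} pick 2 [1->2 ok]
  15: obs=y cand={0,1} pick 0 [2->0 ok]
  16: obs=y cand={0,1} pick 1 [0->1 ok]
  17: obs=x cand={2} pick 2 [1->2 ok]
  18: obs=y cand={0,1} pick 0 [2->0 ok]
  19: obs=y cand={0,1} pick 1 [0->1 ok]
  20: obs=x cand={2} pick 2 [1->2 ok]
  21: obs=y cand={0,1} pick 1 [2->1 ok]
  22: obs=x cand={2} pick 2 [1->2 ok]
  23: obs=y cand={0,1} pick 0 [2->0 ok]
  24: obs=y cand={0,1} pick 1 [0->1 ok]

0,1,0,2,0,2,0,2,1,2,0,1,2,1,2,0,1,2,0,1,2,1,2,0,1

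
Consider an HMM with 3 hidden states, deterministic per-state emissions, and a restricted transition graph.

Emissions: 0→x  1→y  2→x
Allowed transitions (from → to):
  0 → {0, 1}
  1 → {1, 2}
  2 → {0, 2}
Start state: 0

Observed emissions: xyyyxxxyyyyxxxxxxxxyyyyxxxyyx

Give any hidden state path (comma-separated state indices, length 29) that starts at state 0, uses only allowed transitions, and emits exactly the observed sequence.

  pos 0: x in {0,2}, choose 0; start
  pos 1: y in {1}, choose 1; 0->1 ok
  pos 2: y in {1}, choose 1; 1->1 ok
  pos 3: y in {1}, choose 1; 1->1 ok
  pos 4: x in {0,2}, choose 2; 1->2 ok
  pos 5: x in {0,2}, choose 2; 2->2 ok
  pos 6: x in {0,2}, choose 0; 2->0 ok
  pos 7: y in {1}, choose 1; 0->1 ok
  pos 8: y in {1}, choose 1; 1->1 ok
  pos 9: y in {1}, choose 1; 1->1 ok
  pos 10: y in {1}, choose 1; 1->1 ok
  pos 11: x in {0,2}, choose 2; 1->2 ok
  pos 12: x in {0,2}, choose 2; 2->2 ok
  pos 13: x in {0,2}, choose 2; 2->2 ok
  pos 14: x in {0,2}, choose 2; 2->2 ok
  pos 15: x in {0,2}, choose 2; 2->2 ok
  pos 16: x in {0,2}, choose 0; 2->0 ok
  pos 17: x in {0,2}, choose 0; 0->0 ok
  pos 18: x in {0,2}, choose 0; 0->0 ok
  pos 19: y in {1}, choose 1; 0->1 ok
  pos 20: y in {1}, choose 1; 1->1 ok
  pos 21: y in {1}, choose 1; 1->1 ok
  pos 22: y in {1}, choose 1; 1->1 ok
  pos 23: x in {0,2}, choose 2; 1->2 ok
  pos 24: x in {0,2}, choose 2; 2->2 ok
  pos 25: x in {0,2}, choose 0; 2->0 ok
  pos 26: y in {1}, choose 1; 0->1 ok
  pos 27: y in {1}, choose 1; 1->1 ok
  pos 28: x in {0,2}, choose 2; 1->2 ok

0,1,1,1,2,2,0,1,1,1,1,2,2,2,2,2,0,0,0,1,1,1,1,2,2,0,1,1,2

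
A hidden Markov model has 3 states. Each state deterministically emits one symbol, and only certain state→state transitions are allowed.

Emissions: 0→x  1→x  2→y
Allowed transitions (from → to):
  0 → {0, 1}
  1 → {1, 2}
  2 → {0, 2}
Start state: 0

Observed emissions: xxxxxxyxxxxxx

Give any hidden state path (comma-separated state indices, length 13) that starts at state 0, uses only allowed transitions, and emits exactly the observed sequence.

0,0,0,0,1,1,2,0,0,1,1,1,1

  [0] x  {0,1}  => 0  start
  [1] x  {0,1}  => 0  0->0 ok
  [2] x  {0,1}  => 0  0->0 ok
  [3] x  {0,1}  => 0  0->0 ok
  [4] x  {0,1}  => 1  0->1 ok
  [5] x  {0,1}  => 1  1->1 ok
  [6] y  {2}  => 2  1->2 ok
  [7] x  {0,1}  => 0  2->0 ok
  [8] x  {0,1}  => 0  0->0 ok
  [9] x  {0,1}  => 1  0->1 ok
  [10] x  {0,1}  => 1  1->1 ok
  [11] x  {0,1}  => 1  1->1 ok
  [12] x  {0,1}  => 1  1->1 ok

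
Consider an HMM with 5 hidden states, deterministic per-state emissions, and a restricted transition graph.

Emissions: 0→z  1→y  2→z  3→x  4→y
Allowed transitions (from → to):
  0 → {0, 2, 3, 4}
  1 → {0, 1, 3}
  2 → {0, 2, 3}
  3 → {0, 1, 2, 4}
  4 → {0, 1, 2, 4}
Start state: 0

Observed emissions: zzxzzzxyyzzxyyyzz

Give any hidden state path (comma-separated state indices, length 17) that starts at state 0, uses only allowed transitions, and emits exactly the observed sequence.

  [0] z  {0,2}  => 0  start
  [1] z  {0,2}  => 2  0->2 ok
  [2] x  {3}  => 3  2->3 ok
  [3] z  {0,2}  => 0  3->0 ok
  [4] z  {0,2}  => 0  0->0 ok
  [5] z  {0,2}  => 0  0->0 ok
  [6] x  {3}  => 3  0->3 ok
  [7] y  {1,4}  => 4  3->4 ok
  [8] y  {1,4}  => 1  4->1 ok
  [9] z  {0,2}  => 0  1->0 ok
  [10] z  {0,2}  => 2  0->2 ok
  [11] x  {3}  => 3  2->3 ok
  [12] y  {1,4}  => 4  3->4 ok
  [13] y  {1,4}  => 4  4->4 ok
  [14] y  {1,4}  => 4  4->4 ok
  [15] z  {0,2}  => 2  4->2 ok
  [16] z  {0,2}  => 0  2->0 ok

0,2,3,0,0,0,3,4,1,0,2,3,4,4,4,2,0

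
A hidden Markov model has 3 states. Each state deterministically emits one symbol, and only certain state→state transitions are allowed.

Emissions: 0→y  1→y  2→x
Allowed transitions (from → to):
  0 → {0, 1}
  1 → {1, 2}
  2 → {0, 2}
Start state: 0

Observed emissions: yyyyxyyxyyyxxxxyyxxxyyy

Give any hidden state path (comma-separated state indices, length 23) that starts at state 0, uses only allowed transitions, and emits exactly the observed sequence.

  pos 0: y in {0,1}, choose 0; start
  pos 1: y in {0,1}, choose 0; 0->0 ok
  pos 2: y in {0,1}, choose 0; 0->0 ok
  pos 3: y in {0,1}, choose 1; 0->1 ok
  pos 4: x in {2}, choose 2; 1->2 ok
  pos 5: y in {0,1}, choose 0; 2->0 ok
  pos 6: y in {0,1}, choose 1; 0->1 ok
  pos 7: x in {2}, choose 2; 1->2 ok
  pos 8: y in {0,1}, choose 0; 2->0 ok
  pos 9: y in {0,1}, choose 0; 0->0 ok
  pos 10: y in {0,1}, choose 1; 0->1 ok
  pos 11: x in {2}, choose 2; 1->2 ok
  pos 12: x in {2}, choose 2; 2->2 ok
  pos 13: x in {2}, choose 2; 2->2 ok
  pos 14: x in {2}, choose 2; 2->2 ok
  pos 15: y in {0,1}, choose 0; 2->0 ok
  pos 16: y in {0,1}, choose 1; 0->1 ok
  pos 17: x in {2}, choose 2; 1->2 ok
  pos 18: x in {2}, choose 2; 2->2 ok
  pos 19: x in {2}, choose 2; 2->2 ok
  pos 20: y in {0,1}, choose 0; 2->0 ok
  pos 21: y in {0,1}, choose 0; 0->0 ok
  pos 22: y in {0,1}, choose 1; 0->1 ok

0,0,0,1,2,0,1,2,0,0,1,2,2,2,2,0,1,2,2,2,0,0,1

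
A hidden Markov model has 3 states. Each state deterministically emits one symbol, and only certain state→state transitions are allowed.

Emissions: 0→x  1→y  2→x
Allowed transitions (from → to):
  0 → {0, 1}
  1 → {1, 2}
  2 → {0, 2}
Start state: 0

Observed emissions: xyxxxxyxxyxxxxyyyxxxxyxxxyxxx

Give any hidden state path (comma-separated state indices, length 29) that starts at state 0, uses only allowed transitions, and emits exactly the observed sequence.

0,1,2,2,2,0,1,2,0,1,2,0,0,0,1,1,1,2,2,2,0,1,2,2,0,1,2,0,0

  t0 'x' -> {0,2}, take 0 (start)
  t1 'y' -> {1}, take 1 (0->1 ok)
  t2 'x' -> {0,2}, take 2 (1->2 ok)
  t3 'x' -> {0,2}, take 2 (2->2 ok)
  t4 'x' -> {0,2}, take 2 (2->2 ok)
  t5 'x' -> {0,2}, take 0 (2->0 ok)
  t6 'y' -> {1}, take 1 (0->1 ok)
  t7 'x' -> {0,2}, take 2 (1->2 ok)
  t8 'x' -> {0,2}, take 0 (2->0 ok)
  t9 'y' -> {1}, take 1 (0->1 ok)
  t10 'x' -> {0,2}, take 2 (1->2 ok)
  t11 'x' -> {0,2}, take 0 (2->0 ok)
  t12 'x' -> {0,2}, take 0 (0->0 ok)
  t13 'x' -> {0,2}, take 0 (0->0 ok)
  t14 'y' -> {1}, take 1 (0->1 ok)
  t15 'y' -> {1}, take 1 (1->1 ok)
  t16 'y' -> {1}, take 1 (1->1 ok)
  t17 'x' -> {0,2}, take 2 (1->2 ok)
  t18 'x' -> {0,2}, take 2 (2->2 ok)
  t19 'x' -> {0,2}, take 2 (2->2 ok)
  t20 'x' -> {0,2}, take 0 (2->0 ok)
  t21 'y' -> {1}, take 1 (0->1 ok)
  t22 'x' -> {0,2}, take 2 (1->2 ok)
  t23 'x' -> {0,2}, take 2 (2->2 ok)
  t24 'x' -> {0,2}, take 0 (2->0 ok)
  t25 'y' -> {1}, take 1 (0->1 ok)
  t26 'x' -> {0,2}, take 2 (1->2 ok)
  t27 'x' -> {0,2}, take 0 (2->0 ok)
  t28 'x' -> {0,2}, take 0 (0->0 ok)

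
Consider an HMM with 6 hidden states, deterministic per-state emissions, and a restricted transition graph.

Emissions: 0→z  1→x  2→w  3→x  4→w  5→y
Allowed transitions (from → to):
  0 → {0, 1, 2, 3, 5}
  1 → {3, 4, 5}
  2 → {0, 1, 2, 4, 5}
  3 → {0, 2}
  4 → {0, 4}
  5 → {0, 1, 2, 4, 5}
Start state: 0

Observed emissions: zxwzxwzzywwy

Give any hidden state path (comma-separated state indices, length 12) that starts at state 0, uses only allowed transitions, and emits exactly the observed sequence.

  [0] z  {0}  => 0  start
  [1] x  {1,3}  => 3  0->3 ok
  [2] w  {2,4}  => 2  3->2 ok
  [3] z  {0}  => 0  2->0 ok
  [4] x  {1,3}  => 1  0->1 ok
  [5] w  {2,4}  => 4  1->4 ok
  [6] z  {0}  => 0  4->0 ok
  [7] z  {0}  => 0  0->0 ok
  [8] y  {5}  => 5  0->5 ok
  [9] w  {2,4}  => 2  5->2 ok
  [10] w  {2,4}  => 2  2->2 ok
  [11] y  {5}  => 5  2->5 ok

0,3,2,0,1,4,0,0,5,2,2,5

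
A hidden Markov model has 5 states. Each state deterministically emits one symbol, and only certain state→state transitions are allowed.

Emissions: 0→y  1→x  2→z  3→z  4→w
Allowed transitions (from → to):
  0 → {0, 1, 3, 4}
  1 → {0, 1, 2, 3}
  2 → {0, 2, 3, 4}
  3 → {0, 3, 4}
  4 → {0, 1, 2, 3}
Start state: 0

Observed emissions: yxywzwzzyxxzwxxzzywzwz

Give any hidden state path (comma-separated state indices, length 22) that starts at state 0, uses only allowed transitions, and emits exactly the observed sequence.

0,1,0,4,3,4,3,3,0,1,1,3,4,1,1,2,3,0,4,3,4,3

  pos 0: y in {0}, choose 0; start
  pos 1: x in {1}, choose 1; 0->1 ok
  pos 2: y in {0}, choose 0; 1->0 ok
  pos 3: w in {4}, choose 4; 0->4 ok
  pos 4: z in {2,3}, choose 3; 4->3 ok
  pos 5: w in {4}, choose 4; 3->4 ok
  pos 6: z in {2,3}, choose 3; 4->3 ok
  pos 7: z in {2,3}, choose 3; 3->3 ok
  pos 8: y in {0}, choose 0; 3->0 ok
  pos 9: x in {1}, choose 1; 0->1 ok
  pos 10: x in {1}, choose 1; 1->1 ok
  pos 11: z in {2,3}, choose 3; 1->3 ok
  pos 12: w in {4}, choose 4; 3->4 ok
  pos 13: x in {1}, choose 1; 4->1 ok
  pos 14: x in {1}, choose 1; 1->1 ok
  pos 15: z in {2,3}, choose 2; 1->2 ok
  pos 16: z in {2,3}, choose 3; 2->3 ok
  pos 17: y in {0}, choose 0; 3->0 ok
  pos 18: w in {4}, choose 4; 0->4 ok
  pos 19: z in {2,3}, choose 3; 4->3 ok
  pos 20: w in {4}, choose 4; 3->4 ok
  pos 21: z in {2,3}, choose 3; 4->3 ok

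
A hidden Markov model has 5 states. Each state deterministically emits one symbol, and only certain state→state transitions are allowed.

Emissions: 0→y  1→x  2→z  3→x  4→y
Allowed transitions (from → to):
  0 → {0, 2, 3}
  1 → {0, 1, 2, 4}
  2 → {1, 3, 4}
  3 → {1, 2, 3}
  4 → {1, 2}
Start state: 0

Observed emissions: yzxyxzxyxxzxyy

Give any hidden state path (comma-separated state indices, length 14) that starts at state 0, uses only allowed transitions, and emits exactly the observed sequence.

0,2,1,4,1,2,1,4,1,1,2,1,0,0

  0: obs=y cand={0,4} pick 0 [start]
  1: obs=z cand={2} pick 2 [0->2 ok]
  2: obs=x cand={1,3} pick 1 [2->1 ok]
  3: obs=y cand={0,4} pick 4 [1->4 ok]
  4: obs=x cand={1,3} pick 1 [4->1 ok]
  5: obs=z cand={2} pick 2 [1->2 ok]
  6: obs=x cand={1,3} pick 1 [2->1 ok]
  7: obs=y cand={0,4} pick 4 [1->4 ok]
  8: obs=x cand={1,3} pick 1 [4->1 ok]
  9: obs=x cand={1,3} pick 1 [1->1 ok]
  10: obs=z cand={2} pick 2 [1->2 ok]
  11: obs=x cand={1,3} pick 1 [2->1 ok]
  12: obs=y cand={0,4} pick 0 [1->0 ok]
  13: obs=y cand={0,4} pick 0 [0->0 ok]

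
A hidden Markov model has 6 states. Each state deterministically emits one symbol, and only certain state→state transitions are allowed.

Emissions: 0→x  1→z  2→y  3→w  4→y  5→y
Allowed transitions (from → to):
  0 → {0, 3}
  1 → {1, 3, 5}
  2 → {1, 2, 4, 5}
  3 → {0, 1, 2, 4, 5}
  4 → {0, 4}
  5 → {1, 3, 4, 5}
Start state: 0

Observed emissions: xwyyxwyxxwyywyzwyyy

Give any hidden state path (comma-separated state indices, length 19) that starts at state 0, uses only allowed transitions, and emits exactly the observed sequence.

0,3,2,4,0,3,4,0,0,3,5,5,3,5,1,3,2,2,4

  pos 0: x in {0}, choose 0; start
  pos 1: w in {3}, choose 3; 0->3 ok
  pos 2: y in {2,4,5}, choose 2; 3->2 ok
  pos 3: y in {2,4,5}, choose 4; 2->4 ok
  pos 4: x in {0}, choose 0; 4->0 ok
  pos 5: w in {3}, choose 3; 0->3 ok
  pos 6: y in {2,4,5}, choose 4; 3->4 ok
  pos 7: x in {0}, choose 0; 4->0 ok
  pos 8: x in {0}, choose 0; 0->0 ok
  pos 9: w in {3}, choose 3; 0->3 ok
  pos 10: y in {2,4,5}, choose 5; 3->5 ok
  pos 11: y in {2,4,5}, choose 5; 5->5 ok
  pos 12: w in {3}, choose 3; 5->3 ok
  pos 13: y in {2,4,5}, choose 5; 3->5 ok
  pos 14: z in {1}, choose 1; 5->1 ok
  pos 15: w in {3}, choose 3; 1->3 ok
  pos 16: y in {2,4,5}, choose 2; 3->2 ok
  pos 17: y in {2,4,5}, choose 2; 2->2 ok
  pos 18: y in {2,4,5}, choose 4; 2->4 ok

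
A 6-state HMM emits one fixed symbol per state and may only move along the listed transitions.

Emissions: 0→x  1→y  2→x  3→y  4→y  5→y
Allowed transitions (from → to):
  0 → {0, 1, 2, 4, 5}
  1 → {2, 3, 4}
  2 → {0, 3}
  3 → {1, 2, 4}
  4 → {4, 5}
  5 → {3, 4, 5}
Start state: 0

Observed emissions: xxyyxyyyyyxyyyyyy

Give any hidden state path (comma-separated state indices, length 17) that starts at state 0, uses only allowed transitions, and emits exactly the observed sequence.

  [0] x  {0,2}  => 0  start
  [1] x  {0,2}  => 2  0->2 ok
  [2] y  {1,3,4,5}  => 3  2->3 ok
  [3] y  {1,3,4,5}  => 1  3->1 ok
  [4] x  {0,2}  => 2  1->2 ok
  [5] y  {1,3,4,5}  => 3  2->3 ok
  [6] y  {1,3,4,5}  => 4  3->4 ok
  [7] y  {1,3,4,5}  => 5  4->5 ok
  [8] y  {1,3,4,5}  => 3  5->3 ok
  [9] y  {1,3,4,5}  => 1  3->1 ok
  [10] x  {0,2}  => 2  1->2 ok
  [11] y  {1,3,4,5}  => 3  2->3 ok
  [12] y  {1,3,4,5}  => 1  3->1 ok
  [13] y  {1,3,4,5}  => 3  1->3 ok
  [14] y  {1,3,4,5}  => 4  3->4 ok
  [15] y  {1,3,4,5}  => 5  4->5 ok
  [16] y  {1,3,4,5}  => 5  5->5 ok

0,2,3,1,2,3,4,5,3,1,2,3,1,3,4,5,5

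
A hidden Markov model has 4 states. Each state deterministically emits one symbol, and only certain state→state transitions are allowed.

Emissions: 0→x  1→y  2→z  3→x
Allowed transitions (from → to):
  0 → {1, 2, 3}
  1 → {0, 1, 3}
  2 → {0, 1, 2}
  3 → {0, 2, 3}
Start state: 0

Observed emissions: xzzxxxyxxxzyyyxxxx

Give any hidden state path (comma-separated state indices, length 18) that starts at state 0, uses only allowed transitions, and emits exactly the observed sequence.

  t0 'x' -> {0,3}, take 0 (start)
  t1 'z' -> {2}, take 2 (0->2 ok)
  t2 'z' -> {2}, take 2 (2->2 ok)
  t3 'x' -> {0,3}, take 0 (2->0 ok)
  t4 'x' -> {0,3}, take 3 (0->3 ok)
  t5 'x' -> {0,3}, take 0 (3->0 ok)
  t6 'y' -> {1}, take 1 (0->1 ok)
  t7 'x' -> {0,3}, take 3 (1->3 ok)
  t8 'x' -> {0,3}, take 3 (3->3 ok)
  t9 'x' -> {0,3}, take 0 (3->0 ok)
  t10 'z' -> {2}, take 2 (0->2 ok)
  t11 'y' -> {1}, take 1 (2->1 ok)
  t12 'y' -> {1}, take 1 (1->1 ok)
  t13 'y' -> {1}, take 1 (1->1 ok)
  t14 'x' -> {0,3}, take 3 (1->3 ok)
  t15 'x' -> {0,3}, take 0 (3->0 ok)
  t16 'x' -> {0,3}, take 3 (0->3 ok)
  t17 'x' -> {0,3}, take 0 (3->0 ok)

0,2,2,0,3,0,1,3,3,0,2,1,1,1,3,0,3,0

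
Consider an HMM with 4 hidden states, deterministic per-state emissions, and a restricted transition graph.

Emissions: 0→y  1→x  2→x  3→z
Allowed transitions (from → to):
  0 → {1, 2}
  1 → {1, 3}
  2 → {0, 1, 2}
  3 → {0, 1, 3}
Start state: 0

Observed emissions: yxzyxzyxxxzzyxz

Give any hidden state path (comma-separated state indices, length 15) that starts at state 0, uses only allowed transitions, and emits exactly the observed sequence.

0,1,3,0,1,3,0,2,1,1,3,3,0,1,3

  pos 0: y in {0}, choose 0; start
  pos 1: x in {1,2}, choose 1; 0->1 ok
  pos 2: z in {3}, choose 3; 1->3 ok
  pos 3: y in {0}, choose 0; 3->0 ok
  pos 4: x in {1,2}, choose 1; 0->1 ok
  pos 5: z in {3}, choose 3; 1->3 ok
  pos 6: y in {0}, choose 0; 3->0 ok
  pos 7: x in {1,2}, choose 2; 0->2 ok
  pos 8: x in {1,2}, choose 1; 2->1 ok
  pos 9: x in {1,2}, choose 1; 1->1 ok
  pos 10: z in {3}, choose 3; 1->3 ok
  pos 11: z in {3}, choose 3; 3->3 ok
  pos 12: y in {0}, choose 0; 3->0 ok
  pos 13: x in {1,2}, choose 1; 0->1 ok
  pos 14: z in {3}, choose 3; 1->3 ok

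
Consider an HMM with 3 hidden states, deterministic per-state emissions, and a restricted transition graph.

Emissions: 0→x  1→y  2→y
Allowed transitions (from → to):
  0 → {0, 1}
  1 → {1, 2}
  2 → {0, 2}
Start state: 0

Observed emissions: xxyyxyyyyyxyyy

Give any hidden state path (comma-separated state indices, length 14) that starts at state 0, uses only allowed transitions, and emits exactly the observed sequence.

  [0] x  {0}  => 0  start
  [1] x  {0}  => 0  0->0 ok
  [2] y  {1,2}  => 1  0->1 ok
  [3] y  {1,2}  => 2  1->2 ok
  [4] x  {0}  => 0  2->0 ok
  [5] y  {1,2}  => 1  0->1 ok
  [6] y  {1,2}  => 1  1->1 ok
  [7] y  {1,2}  => 1  1->1 ok
  [8] y  {1,2}  => 1  1->1 ok
  [9] y  {1,2}  => 2  1->2 ok
  [10] x  {0}  => 0  2->0 ok
  [11] y  {1,2}  => 1  0->1 ok
  [12] y  {1,2}  => 1  1->1 ok
  [13] y  {1,2}  => 2  1->2 ok

0,0,1,2,0,1,1,1,1,2,0,1,1,2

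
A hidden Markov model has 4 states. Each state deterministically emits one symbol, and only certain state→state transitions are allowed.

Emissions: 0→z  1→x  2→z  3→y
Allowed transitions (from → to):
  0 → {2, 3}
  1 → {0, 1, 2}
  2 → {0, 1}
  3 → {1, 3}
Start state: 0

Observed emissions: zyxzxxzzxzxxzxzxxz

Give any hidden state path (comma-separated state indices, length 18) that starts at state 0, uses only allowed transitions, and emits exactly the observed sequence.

0,3,1,2,1,1,0,2,1,2,1,1,2,1,2,1,1,2

  pos 0: z in {0,2}, choose 0; start
  pos 1: y in {3}, choose 3; 0->3 ok
  pos 2: x in {1}, choose 1; 3->1 ok
  pos 3: z in {0,2}, choose 2; 1->2 ok
  pos 4: x in {1}, choose 1; 2->1 ok
  pos 5: x in {1}, choose 1; 1->1 ok
  pos 6: z in {0,2}, choose 0; 1->0 ok
  pos 7: z in {0,2}, choose 2; 0->2 ok
  pos 8: x in {1}, choose 1; 2->1 ok
  pos 9: z in {0,2}, choose 2; 1->2 ok
  pos 10: x in {1}, choose 1; 2->1 ok
  pos 11: x in {1}, choose 1; 1->1 ok
  pos 12: z in {0,2}, choose 2; 1->2 ok
  pos 13: x in {1}, choose 1; 2->1 ok
  pos 14: z in {0,2}, choose 2; 1->2 ok
  pos 15: x in {1}, choose 1; 2->1 ok
  pos 16: x in {1}, choose 1; 1->1 ok
  pos 17: z in {0,2}, choose 2; 1->2 ok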